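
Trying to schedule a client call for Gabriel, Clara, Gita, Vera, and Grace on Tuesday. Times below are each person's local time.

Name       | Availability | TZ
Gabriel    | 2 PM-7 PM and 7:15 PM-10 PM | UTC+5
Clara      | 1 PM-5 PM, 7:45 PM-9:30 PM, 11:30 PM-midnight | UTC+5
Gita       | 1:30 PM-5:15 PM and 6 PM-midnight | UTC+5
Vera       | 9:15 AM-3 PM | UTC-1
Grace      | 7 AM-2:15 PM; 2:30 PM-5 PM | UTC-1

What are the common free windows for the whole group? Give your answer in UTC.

Gabriel in UTC: 09:00-14:00, 14:15-17:00 (subtract 5h to convert from UTC+5).
Clara in UTC: 08:00-12:00, 14:45-16:30, 18:30-19:00 (subtract 5h to convert from UTC+5).
Gita in UTC: 08:30-12:15, 13:00-19:00 (subtract 5h to convert from UTC+5).
Vera in UTC: 10:15-16:00 (add 1h to convert from UTC-1).
Grace in UTC: 08:00-15:15, 15:30-18:00 (add 1h to convert from UTC-1).
Gabriel ∩ Clara: 09:00-12:00, 14:45-16:30.
Gabriel ∩ Clara ∩ Gita: 09:00-12:00, 14:45-16:30.
Gabriel ∩ Clara ∩ Gita ∩ Vera: 10:15-12:00, 14:45-16:00.
Gabriel ∩ Clara ∩ Gita ∩ Vera ∩ Grace: 10:15-12:00, 14:45-15:15, 15:30-16:00.

10:15-12:00, 14:45-15:15, 15:30-16:00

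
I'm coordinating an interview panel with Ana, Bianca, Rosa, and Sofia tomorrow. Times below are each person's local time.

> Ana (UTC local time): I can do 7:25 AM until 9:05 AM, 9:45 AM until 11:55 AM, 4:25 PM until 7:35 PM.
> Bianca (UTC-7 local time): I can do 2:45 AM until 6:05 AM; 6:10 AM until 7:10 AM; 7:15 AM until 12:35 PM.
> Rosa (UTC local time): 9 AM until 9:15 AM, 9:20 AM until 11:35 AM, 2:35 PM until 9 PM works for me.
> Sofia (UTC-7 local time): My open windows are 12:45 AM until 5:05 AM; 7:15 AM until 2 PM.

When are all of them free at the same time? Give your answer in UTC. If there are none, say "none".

Ana in UTC: 07:25-09:05, 09:45-11:55, 16:25-19:35.
Bianca in UTC: 09:45-13:05, 13:10-14:10, 14:15-19:35 (add 7h to convert from UTC-7).
Rosa in UTC: 09:00-09:15, 09:20-11:35, 14:35-21:00.
Sofia in UTC: 07:45-12:05, 14:15-21:00 (add 7h to convert from UTC-7).
Ana ∩ Bianca: 09:45-11:55, 16:25-19:35.
Ana ∩ Bianca ∩ Rosa: 09:45-11:35, 16:25-19:35.
Ana ∩ Bianca ∩ Rosa ∩ Sofia: 09:45-11:35, 16:25-19:35.

09:45-11:35, 16:25-19:35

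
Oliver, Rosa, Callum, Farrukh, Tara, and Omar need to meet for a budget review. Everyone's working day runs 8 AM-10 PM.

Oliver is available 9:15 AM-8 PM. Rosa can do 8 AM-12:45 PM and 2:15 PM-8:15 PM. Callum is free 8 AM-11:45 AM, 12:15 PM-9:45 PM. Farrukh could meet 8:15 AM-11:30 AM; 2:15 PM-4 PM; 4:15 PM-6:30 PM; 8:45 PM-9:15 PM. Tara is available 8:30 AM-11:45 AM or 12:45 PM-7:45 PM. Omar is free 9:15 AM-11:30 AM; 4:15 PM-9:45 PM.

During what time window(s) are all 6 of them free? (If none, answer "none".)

09:15-11:30, 16:15-18:30

Oliver ∩ Rosa: 09:15-12:45, 14:15-20:00.
Oliver ∩ Rosa ∩ Callum: 09:15-11:45, 12:15-12:45, 14:15-20:00.
Oliver ∩ Rosa ∩ Callum ∩ Farrukh: 09:15-11:30, 14:15-16:00, 16:15-18:30.
Oliver ∩ Rosa ∩ Callum ∩ Farrukh ∩ Tara: 09:15-11:30, 14:15-16:00, 16:15-18:30.
Oliver ∩ Rosa ∩ Callum ∩ Farrukh ∩ Tara ∩ Omar: 09:15-11:30, 16:15-18:30.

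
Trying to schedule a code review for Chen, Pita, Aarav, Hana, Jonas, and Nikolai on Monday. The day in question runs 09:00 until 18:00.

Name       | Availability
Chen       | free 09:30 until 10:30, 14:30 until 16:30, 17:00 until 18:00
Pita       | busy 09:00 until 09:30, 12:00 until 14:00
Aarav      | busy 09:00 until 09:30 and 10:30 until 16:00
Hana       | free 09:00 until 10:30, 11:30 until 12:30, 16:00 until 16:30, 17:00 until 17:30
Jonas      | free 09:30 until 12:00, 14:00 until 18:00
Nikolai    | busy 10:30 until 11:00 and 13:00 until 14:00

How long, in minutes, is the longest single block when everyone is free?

Chen free: 09:30-10:30, 14:30-16:30, 17:00-18:00.
Pita free: 09:30-12:00, 14:00-18:00 (invert busy blocks within the working day).
Aarav free: 09:30-10:30, 16:00-18:00 (invert busy blocks within the working day).
Hana free: 09:00-10:30, 11:30-12:30, 16:00-16:30, 17:00-17:30.
Jonas free: 09:30-12:00, 14:00-18:00.
Nikolai free: 09:00-10:30, 11:00-13:00, 14:00-18:00 (invert busy blocks within the working day).
Chen ∩ Pita: 09:30-10:30, 14:30-16:30, 17:00-18:00.
Chen ∩ Pita ∩ Aarav: 09:30-10:30, 16:00-16:30, 17:00-18:00.
Chen ∩ Pita ∩ Aarav ∩ Hana: 09:30-10:30, 16:00-16:30, 17:00-17:30.
Chen ∩ Pita ∩ Aarav ∩ Hana ∩ Jonas: 09:30-10:30, 16:00-16:30, 17:00-17:30.
Chen ∩ Pita ∩ Aarav ∩ Hana ∩ Jonas ∩ Nikolai: 09:30-10:30, 16:00-16:30, 17:00-17:30.
The longest is 09:30-10:30 at 60 minutes.

60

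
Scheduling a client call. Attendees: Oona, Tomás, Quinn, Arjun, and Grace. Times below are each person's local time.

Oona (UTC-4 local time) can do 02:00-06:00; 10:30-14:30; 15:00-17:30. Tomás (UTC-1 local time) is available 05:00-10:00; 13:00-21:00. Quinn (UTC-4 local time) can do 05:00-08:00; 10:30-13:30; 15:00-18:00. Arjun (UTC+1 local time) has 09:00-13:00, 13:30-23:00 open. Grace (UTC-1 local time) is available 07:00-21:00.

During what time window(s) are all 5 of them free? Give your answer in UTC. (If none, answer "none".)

09:00-10:00, 14:30-17:30, 19:00-21:30

Oona in UTC: 06:00-10:00, 14:30-18:30, 19:00-21:30 (add 4h to convert from UTC-4).
Tomás in UTC: 06:00-11:00, 14:00-22:00 (add 1h to convert from UTC-1).
Quinn in UTC: 09:00-12:00, 14:30-17:30, 19:00-22:00 (add 4h to convert from UTC-4).
Arjun in UTC: 08:00-12:00, 12:30-22:00 (subtract 1h to convert from UTC+1).
Grace in UTC: 08:00-22:00 (add 1h to convert from UTC-1).
Oona ∩ Tomás: 06:00-10:00, 14:30-18:30, 19:00-21:30.
Oona ∩ Tomás ∩ Quinn: 09:00-10:00, 14:30-17:30, 19:00-21:30.
Oona ∩ Tomás ∩ Quinn ∩ Arjun: 09:00-10:00, 14:30-17:30, 19:00-21:30.
Oona ∩ Tomás ∩ Quinn ∩ Arjun ∩ Grace: 09:00-10:00, 14:30-17:30, 19:00-21:30.
Those are the intersection windows.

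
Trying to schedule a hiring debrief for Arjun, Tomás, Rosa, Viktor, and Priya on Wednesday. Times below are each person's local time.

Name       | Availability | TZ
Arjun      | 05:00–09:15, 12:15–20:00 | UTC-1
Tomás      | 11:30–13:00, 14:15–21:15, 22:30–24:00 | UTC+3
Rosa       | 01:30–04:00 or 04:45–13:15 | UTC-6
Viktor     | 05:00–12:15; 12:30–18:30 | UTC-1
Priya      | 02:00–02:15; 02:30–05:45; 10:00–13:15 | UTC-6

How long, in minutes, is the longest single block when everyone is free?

Arjun in UTC: 06:00-10:15, 13:15-21:00 (add 1h to convert from UTC-1).
Tomás in UTC: 08:30-10:00, 11:15-18:15, 19:30-21:00 (subtract 3h to convert from UTC+3).
Rosa in UTC: 07:30-10:00, 10:45-19:15 (add 6h to convert from UTC-6).
Viktor in UTC: 06:00-13:15, 13:30-19:30 (add 1h to convert from UTC-1).
Priya in UTC: 08:00-08:15, 08:30-11:45, 16:00-19:15 (add 6h to convert from UTC-6).
Arjun ∩ Tomás: 08:30-10:00, 13:15-18:15, 19:30-21:00.
Arjun ∩ Tomás ∩ Rosa: 08:30-10:00, 13:15-18:15.
Arjun ∩ Tomás ∩ Rosa ∩ Viktor: 08:30-10:00, 13:30-18:15.
Arjun ∩ Tomás ∩ Rosa ∩ Viktor ∩ Priya: 08:30-10:00, 16:00-18:15.
The longest is 16:00-18:15 at 135 minutes.

135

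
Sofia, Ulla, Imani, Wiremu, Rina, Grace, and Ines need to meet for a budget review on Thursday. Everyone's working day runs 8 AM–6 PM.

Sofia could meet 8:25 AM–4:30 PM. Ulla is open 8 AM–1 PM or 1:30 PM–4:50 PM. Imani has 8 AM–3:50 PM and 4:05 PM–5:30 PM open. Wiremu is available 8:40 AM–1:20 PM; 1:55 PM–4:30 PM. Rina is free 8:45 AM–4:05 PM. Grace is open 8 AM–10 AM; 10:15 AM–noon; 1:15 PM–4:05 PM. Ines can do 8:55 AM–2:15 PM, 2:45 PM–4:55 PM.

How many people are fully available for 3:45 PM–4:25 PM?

4

Sofia, Ulla, Wiremu, and Ines can make the full 15:45-16:25 slot — that's 4.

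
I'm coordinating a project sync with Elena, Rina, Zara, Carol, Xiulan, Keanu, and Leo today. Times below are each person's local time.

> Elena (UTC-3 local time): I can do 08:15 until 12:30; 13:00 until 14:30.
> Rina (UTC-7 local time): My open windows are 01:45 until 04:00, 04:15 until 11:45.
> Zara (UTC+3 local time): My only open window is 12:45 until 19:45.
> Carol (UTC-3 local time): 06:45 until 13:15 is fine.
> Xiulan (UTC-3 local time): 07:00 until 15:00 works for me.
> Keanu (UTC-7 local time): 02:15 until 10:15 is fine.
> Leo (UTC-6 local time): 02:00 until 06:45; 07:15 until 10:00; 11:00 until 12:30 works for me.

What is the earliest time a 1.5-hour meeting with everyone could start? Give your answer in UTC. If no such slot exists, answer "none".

Elena in UTC: 11:15-15:30, 16:00-17:30 (add 3h to convert from UTC-3).
Rina in UTC: 08:45-11:00, 11:15-18:45 (add 7h to convert from UTC-7).
Zara in UTC: 09:45-16:45 (subtract 3h to convert from UTC+3).
Carol in UTC: 09:45-16:15 (add 3h to convert from UTC-3).
Xiulan in UTC: 10:00-18:00 (add 3h to convert from UTC-3).
Keanu in UTC: 09:15-17:15 (add 7h to convert from UTC-7).
Leo in UTC: 08:00-12:45, 13:15-16:00, 17:00-18:30 (add 6h to convert from UTC-6).
Elena ∩ Rina: 11:15-15:30, 16:00-17:30.
Elena ∩ Rina ∩ Zara: 11:15-15:30, 16:00-16:45.
Elena ∩ Rina ∩ Zara ∩ Carol: 11:15-15:30, 16:00-16:15.
Elena ∩ Rina ∩ Zara ∩ Carol ∩ Xiulan: 11:15-15:30, 16:00-16:15.
Elena ∩ Rina ∩ Zara ∩ Carol ∩ Xiulan ∩ Keanu: 11:15-15:30, 16:00-16:15.
Elena ∩ Rina ∩ Zara ∩ Carol ∩ Xiulan ∩ Keanu ∩ Leo: 11:15-12:45, 13:15-15:30.
The first common window of at least 90 minutes is 11:15-12:45, so the earliest start is 11:15.

11:15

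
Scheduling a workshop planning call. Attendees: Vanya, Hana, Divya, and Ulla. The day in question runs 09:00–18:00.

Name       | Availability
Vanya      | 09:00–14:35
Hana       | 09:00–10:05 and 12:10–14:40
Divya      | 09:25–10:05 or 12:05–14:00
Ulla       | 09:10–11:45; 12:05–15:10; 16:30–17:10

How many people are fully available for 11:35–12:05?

Vanya can make the full 11:35-12:05 slot — that's 1.

1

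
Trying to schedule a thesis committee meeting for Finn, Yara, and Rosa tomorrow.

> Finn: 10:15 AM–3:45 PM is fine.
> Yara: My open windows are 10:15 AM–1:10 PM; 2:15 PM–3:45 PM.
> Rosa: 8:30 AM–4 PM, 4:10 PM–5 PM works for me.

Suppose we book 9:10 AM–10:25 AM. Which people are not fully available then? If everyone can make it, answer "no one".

Finn: not fully free for 09:10-10:25. Yara: not fully free for 09:10-10:25. Rosa: free for 09:10-10:25.

Finn, Yara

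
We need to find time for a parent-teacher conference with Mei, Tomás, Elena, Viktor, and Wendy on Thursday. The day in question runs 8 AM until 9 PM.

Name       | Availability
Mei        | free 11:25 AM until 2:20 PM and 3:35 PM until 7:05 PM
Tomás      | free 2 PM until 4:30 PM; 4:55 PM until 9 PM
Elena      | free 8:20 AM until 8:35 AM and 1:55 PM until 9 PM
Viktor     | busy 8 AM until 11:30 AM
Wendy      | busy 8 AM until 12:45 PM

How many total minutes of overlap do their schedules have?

Mei free: 11:25-14:20, 15:35-19:05.
Tomás free: 14:00-16:30, 16:55-21:00.
Elena free: 08:20-08:35, 13:55-21:00.
Viktor free: 11:30-21:00 (invert busy blocks within the working day).
Wendy free: 12:45-21:00 (invert busy blocks within the working day).
Mei ∩ Tomás: 14:00-14:20, 15:35-16:30, 16:55-19:05.
Mei ∩ Tomás ∩ Elena: 14:00-14:20, 15:35-16:30, 16:55-19:05.
Mei ∩ Tomás ∩ Elena ∩ Viktor: 14:00-14:20, 15:35-16:30, 16:55-19:05.
Mei ∩ Tomás ∩ Elena ∩ Viktor ∩ Wendy: 14:00-14:20, 15:35-16:30, 16:55-19:05.
Summing the common windows: 20 + 55 + 130 = 205 minutes.

205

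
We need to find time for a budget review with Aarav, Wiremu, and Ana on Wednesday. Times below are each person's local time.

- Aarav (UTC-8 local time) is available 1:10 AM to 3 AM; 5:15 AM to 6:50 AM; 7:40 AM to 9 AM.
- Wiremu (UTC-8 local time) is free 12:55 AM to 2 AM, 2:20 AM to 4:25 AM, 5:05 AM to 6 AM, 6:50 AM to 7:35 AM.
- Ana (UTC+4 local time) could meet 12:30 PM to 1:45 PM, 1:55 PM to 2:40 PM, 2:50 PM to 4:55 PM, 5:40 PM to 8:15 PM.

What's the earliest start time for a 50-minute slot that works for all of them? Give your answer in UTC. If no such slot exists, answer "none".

Aarav in UTC: 09:10-11:00, 13:15-14:50, 15:40-17:00 (add 8h to convert from UTC-8).
Wiremu in UTC: 08:55-10:00, 10:20-12:25, 13:05-14:00, 14:50-15:35 (add 8h to convert from UTC-8).
Ana in UTC: 08:30-09:45, 09:55-10:40, 10:50-12:55, 13:40-16:15 (subtract 4h to convert from UTC+4).
Aarav ∩ Wiremu: 09:10-10:00, 10:20-11:00, 13:15-14:00.
Aarav ∩ Wiremu ∩ Ana: 09:10-09:45, 09:55-10:00, 10:20-10:40, 10:50-11:00, 13:40-14:00.
No common window is at least 50 minutes long.

none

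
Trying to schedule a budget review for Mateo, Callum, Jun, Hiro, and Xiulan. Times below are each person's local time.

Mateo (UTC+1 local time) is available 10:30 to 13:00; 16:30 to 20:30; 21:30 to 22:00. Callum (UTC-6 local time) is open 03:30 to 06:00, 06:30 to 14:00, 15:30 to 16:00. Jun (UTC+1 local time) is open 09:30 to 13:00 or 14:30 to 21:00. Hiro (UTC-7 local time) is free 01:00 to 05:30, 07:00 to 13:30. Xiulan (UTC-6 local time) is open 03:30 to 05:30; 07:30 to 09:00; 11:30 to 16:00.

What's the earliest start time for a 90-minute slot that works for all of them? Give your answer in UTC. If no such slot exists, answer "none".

09:30

Mateo in UTC: 09:30-12:00, 15:30-19:30, 20:30-21:00 (subtract 1h to convert from UTC+1).
Callum in UTC: 09:30-12:00, 12:30-20:00, 21:30-22:00 (add 6h to convert from UTC-6).
Jun in UTC: 08:30-12:00, 13:30-20:00 (subtract 1h to convert from UTC+1).
Hiro in UTC: 08:00-12:30, 14:00-20:30 (add 7h to convert from UTC-7).
Xiulan in UTC: 09:30-11:30, 13:30-15:00, 17:30-22:00 (add 6h to convert from UTC-6).
Mateo ∩ Callum: 09:30-12:00, 15:30-19:30.
Mateo ∩ Callum ∩ Jun: 09:30-12:00, 15:30-19:30.
Mateo ∩ Callum ∩ Jun ∩ Hiro: 09:30-12:00, 15:30-19:30.
Mateo ∩ Callum ∩ Jun ∩ Hiro ∩ Xiulan: 09:30-11:30, 17:30-19:30.
The first common window of at least 90 minutes is 09:30-11:30, so the earliest start is 09:30.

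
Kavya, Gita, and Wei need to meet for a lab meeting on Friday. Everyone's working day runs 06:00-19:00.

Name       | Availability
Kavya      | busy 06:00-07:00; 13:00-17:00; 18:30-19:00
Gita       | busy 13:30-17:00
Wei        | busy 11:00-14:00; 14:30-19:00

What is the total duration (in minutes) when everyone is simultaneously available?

240

Kavya free: 07:00-13:00, 17:00-18:30 (invert busy blocks within the working day).
Gita free: 06:00-13:30, 17:00-19:00 (invert busy blocks within the working day).
Wei free: 06:00-11:00, 14:00-14:30 (invert busy blocks within the working day).
Kavya ∩ Gita: 07:00-13:00, 17:00-18:30.
Kavya ∩ Gita ∩ Wei: 07:00-11:00.
Those are the intersection windows.
That's a single block of 240 minutes.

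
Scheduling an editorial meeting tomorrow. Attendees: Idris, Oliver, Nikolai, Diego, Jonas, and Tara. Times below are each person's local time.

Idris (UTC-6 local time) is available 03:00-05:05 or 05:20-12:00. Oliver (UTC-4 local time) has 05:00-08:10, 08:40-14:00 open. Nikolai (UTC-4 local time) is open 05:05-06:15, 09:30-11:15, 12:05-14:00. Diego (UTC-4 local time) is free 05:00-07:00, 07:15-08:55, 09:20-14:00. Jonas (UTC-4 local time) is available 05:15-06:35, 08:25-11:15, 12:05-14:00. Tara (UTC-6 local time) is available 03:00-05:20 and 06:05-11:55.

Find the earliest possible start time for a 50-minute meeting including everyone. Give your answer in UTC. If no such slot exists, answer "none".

Idris in UTC: 09:00-11:05, 11:20-18:00 (add 6h to convert from UTC-6).
Oliver in UTC: 09:00-12:10, 12:40-18:00 (add 4h to convert from UTC-4).
Nikolai in UTC: 09:05-10:15, 13:30-15:15, 16:05-18:00 (add 4h to convert from UTC-4).
Diego in UTC: 09:00-11:00, 11:15-12:55, 13:20-18:00 (add 4h to convert from UTC-4).
Jonas in UTC: 09:15-10:35, 12:25-15:15, 16:05-18:00 (add 4h to convert from UTC-4).
Tara in UTC: 09:00-11:20, 12:05-17:55 (add 6h to convert from UTC-6).
Idris ∩ Oliver: 09:00-11:05, 11:20-12:10, 12:40-18:00.
Idris ∩ Oliver ∩ Nikolai: 09:05-10:15, 13:30-15:15, 16:05-18:00.
Idris ∩ Oliver ∩ Nikolai ∩ Diego: 09:05-10:15, 13:30-15:15, 16:05-18:00.
Idris ∩ Oliver ∩ Nikolai ∩ Diego ∩ Jonas: 09:15-10:15, 13:30-15:15, 16:05-18:00.
Idris ∩ Oliver ∩ Nikolai ∩ Diego ∩ Jonas ∩ Tara: 09:15-10:15, 13:30-15:15, 16:05-17:55.
So the common availability across everyone is 09:15-10:15, 13:30-15:15, 16:05-17:55.
The first common window of at least 50 minutes is 09:15-10:15, so the earliest start is 09:15.

09:15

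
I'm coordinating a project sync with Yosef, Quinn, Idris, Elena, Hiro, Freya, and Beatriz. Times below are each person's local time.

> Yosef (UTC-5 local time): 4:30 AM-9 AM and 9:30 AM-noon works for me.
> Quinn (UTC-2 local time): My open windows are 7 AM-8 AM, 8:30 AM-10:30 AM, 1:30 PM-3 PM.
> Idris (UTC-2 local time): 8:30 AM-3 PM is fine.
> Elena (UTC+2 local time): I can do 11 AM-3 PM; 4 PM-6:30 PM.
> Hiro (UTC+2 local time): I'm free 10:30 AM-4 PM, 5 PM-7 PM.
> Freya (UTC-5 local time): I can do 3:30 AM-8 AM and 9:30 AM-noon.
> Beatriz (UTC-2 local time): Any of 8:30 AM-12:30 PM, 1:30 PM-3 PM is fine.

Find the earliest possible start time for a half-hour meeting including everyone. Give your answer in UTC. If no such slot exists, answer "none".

10:30

Yosef in UTC: 09:30-14:00, 14:30-17:00 (add 5h to convert from UTC-5).
Quinn in UTC: 09:00-10:00, 10:30-12:30, 15:30-17:00 (add 2h to convert from UTC-2).
Idris in UTC: 10:30-17:00 (add 2h to convert from UTC-2).
Elena in UTC: 09:00-13:00, 14:00-16:30 (subtract 2h to convert from UTC+2).
Hiro in UTC: 08:30-14:00, 15:00-17:00 (subtract 2h to convert from UTC+2).
Freya in UTC: 08:30-13:00, 14:30-17:00 (add 5h to convert from UTC-5).
Beatriz in UTC: 10:30-14:30, 15:30-17:00 (add 2h to convert from UTC-2).
Yosef ∩ Quinn: 09:30-10:00, 10:30-12:30, 15:30-17:00.
Yosef ∩ Quinn ∩ Idris: 10:30-12:30, 15:30-17:00.
Yosef ∩ Quinn ∩ Idris ∩ Elena: 10:30-12:30, 15:30-16:30.
Yosef ∩ Quinn ∩ Idris ∩ Elena ∩ Hiro: 10:30-12:30, 15:30-16:30.
Yosef ∩ Quinn ∩ Idris ∩ Elena ∩ Hiro ∩ Freya: 10:30-12:30, 15:30-16:30.
Yosef ∩ Quinn ∩ Idris ∩ Elena ∩ Hiro ∩ Freya ∩ Beatriz: 10:30-12:30, 15:30-16:30.
The first common window of at least 30 minutes is 10:30-12:30, so the earliest start is 10:30.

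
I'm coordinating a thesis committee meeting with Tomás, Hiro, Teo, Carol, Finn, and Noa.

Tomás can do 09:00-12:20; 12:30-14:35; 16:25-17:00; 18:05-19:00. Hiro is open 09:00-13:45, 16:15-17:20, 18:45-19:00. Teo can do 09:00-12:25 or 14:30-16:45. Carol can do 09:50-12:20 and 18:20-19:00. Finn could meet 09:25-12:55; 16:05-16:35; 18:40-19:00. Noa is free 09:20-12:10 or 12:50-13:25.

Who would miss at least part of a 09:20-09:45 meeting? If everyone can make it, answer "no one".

Carol, Finn

Tomás: free for 09:20-09:45. Hiro: free for 09:20-09:45. Teo: free for 09:20-09:45. Carol: not fully free for 09:20-09:45. Finn: not fully free for 09:20-09:45. Noa: free for 09:20-09:45.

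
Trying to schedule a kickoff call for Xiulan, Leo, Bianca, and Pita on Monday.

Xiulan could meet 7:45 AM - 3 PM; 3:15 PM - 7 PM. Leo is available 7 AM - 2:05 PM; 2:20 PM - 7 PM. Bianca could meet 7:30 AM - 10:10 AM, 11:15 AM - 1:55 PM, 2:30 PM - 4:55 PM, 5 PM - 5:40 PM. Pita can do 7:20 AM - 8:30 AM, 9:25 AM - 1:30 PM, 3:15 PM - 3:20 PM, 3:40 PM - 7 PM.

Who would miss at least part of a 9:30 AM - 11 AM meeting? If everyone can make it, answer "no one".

Xiulan: free for 09:30-11:00. Leo: free for 09:30-11:00. Bianca: not fully free for 09:30-11:00. Pita: free for 09:30-11:00.

Bianca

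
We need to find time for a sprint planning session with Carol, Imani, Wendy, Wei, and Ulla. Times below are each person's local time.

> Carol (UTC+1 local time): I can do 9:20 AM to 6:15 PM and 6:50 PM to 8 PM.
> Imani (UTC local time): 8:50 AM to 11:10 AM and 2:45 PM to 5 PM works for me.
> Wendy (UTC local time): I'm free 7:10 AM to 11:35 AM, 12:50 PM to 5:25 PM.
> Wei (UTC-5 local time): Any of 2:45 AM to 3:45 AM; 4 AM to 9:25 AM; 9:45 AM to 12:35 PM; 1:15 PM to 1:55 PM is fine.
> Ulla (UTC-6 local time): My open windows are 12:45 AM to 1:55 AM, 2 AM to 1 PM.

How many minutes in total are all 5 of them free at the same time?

265

Carol in UTC: 08:20-17:15, 17:50-19:00 (subtract 1h to convert from UTC+1).
Imani in UTC: 08:50-11:10, 14:45-17:00.
Wendy in UTC: 07:10-11:35, 12:50-17:25.
Wei in UTC: 07:45-08:45, 09:00-14:25, 14:45-17:35, 18:15-18:55 (add 5h to convert from UTC-5).
Ulla in UTC: 06:45-07:55, 08:00-19:00 (add 6h to convert from UTC-6).
Carol ∩ Imani: 08:50-11:10, 14:45-17:00.
Carol ∩ Imani ∩ Wendy: 08:50-11:10, 14:45-17:00.
Carol ∩ Imani ∩ Wendy ∩ Wei: 09:00-11:10, 14:45-17:00.
Carol ∩ Imani ∩ Wendy ∩ Wei ∩ Ulla: 09:00-11:10, 14:45-17:00.
So the common availability across everyone is 09:00-11:10, 14:45-17:00.
Summing the common windows: 130 + 135 = 265 minutes.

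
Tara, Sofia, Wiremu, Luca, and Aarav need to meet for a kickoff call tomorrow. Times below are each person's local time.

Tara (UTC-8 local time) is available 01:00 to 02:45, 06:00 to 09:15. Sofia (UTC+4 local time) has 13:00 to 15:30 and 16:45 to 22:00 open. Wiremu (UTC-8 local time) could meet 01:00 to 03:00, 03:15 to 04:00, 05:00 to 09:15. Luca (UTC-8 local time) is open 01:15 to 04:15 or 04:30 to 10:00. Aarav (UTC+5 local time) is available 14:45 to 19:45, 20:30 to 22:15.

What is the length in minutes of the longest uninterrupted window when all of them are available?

Tara in UTC: 09:00-10:45, 14:00-17:15 (add 8h to convert from UTC-8).
Sofia in UTC: 09:00-11:30, 12:45-18:00 (subtract 4h to convert from UTC+4).
Wiremu in UTC: 09:00-11:00, 11:15-12:00, 13:00-17:15 (add 8h to convert from UTC-8).
Luca in UTC: 09:15-12:15, 12:30-18:00 (add 8h to convert from UTC-8).
Aarav in UTC: 09:45-14:45, 15:30-17:15 (subtract 5h to convert from UTC+5).
Tara ∩ Sofia: 09:00-10:45, 14:00-17:15.
Tara ∩ Sofia ∩ Wiremu: 09:00-10:45, 14:00-17:15.
Tara ∩ Sofia ∩ Wiremu ∩ Luca: 09:15-10:45, 14:00-17:15.
Tara ∩ Sofia ∩ Wiremu ∩ Luca ∩ Aarav: 09:45-10:45, 14:00-14:45, 15:30-17:15.
Those are the intersection windows.
The longest is 15:30-17:15 at 105 minutes.

105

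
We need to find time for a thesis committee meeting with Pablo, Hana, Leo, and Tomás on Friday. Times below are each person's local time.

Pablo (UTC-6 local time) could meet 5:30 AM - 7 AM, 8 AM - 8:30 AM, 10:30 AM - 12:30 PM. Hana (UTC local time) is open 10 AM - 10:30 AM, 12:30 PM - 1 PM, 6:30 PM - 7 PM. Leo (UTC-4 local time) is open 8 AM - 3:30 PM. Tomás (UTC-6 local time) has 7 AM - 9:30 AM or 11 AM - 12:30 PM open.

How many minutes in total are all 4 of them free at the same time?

0

Pablo in UTC: 11:30-13:00, 14:00-14:30, 16:30-18:30 (add 6h to convert from UTC-6).
Hana in UTC: 10:00-10:30, 12:30-13:00, 18:30-19:00.
Leo in UTC: 12:00-19:30 (add 4h to convert from UTC-4).
Tomás in UTC: 13:00-15:30, 17:00-18:30 (add 6h to convert from UTC-6).
Pablo ∩ Hana: 12:30-13:00.
Pablo ∩ Hana ∩ Leo: 12:30-13:00.
Pablo ∩ Hana ∩ Leo ∩ Tomás: ∅.
There is no time when everyone is free.
There is no common window, so the total is 0 minutes.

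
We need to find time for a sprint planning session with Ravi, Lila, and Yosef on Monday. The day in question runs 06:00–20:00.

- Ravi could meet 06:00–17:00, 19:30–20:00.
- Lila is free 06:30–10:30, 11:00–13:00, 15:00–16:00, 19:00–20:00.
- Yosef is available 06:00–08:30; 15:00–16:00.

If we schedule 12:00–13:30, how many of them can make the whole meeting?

1

Ravi can make the full 12:00-13:30 slot — that's 1.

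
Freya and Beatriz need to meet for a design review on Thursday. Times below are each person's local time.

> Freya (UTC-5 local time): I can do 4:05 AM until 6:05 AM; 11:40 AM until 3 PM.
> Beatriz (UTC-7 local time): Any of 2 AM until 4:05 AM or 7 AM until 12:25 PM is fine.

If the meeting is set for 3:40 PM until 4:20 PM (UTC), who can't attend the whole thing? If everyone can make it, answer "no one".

Freya

Freya in UTC: 09:05-11:05, 16:40-20:00 (add 5h to convert from UTC-5).
Beatriz in UTC: 09:00-11:05, 14:00-19:25 (add 7h to convert from UTC-7).
Freya: not fully free for 15:40-16:20. Beatriz: free for 15:40-16:20.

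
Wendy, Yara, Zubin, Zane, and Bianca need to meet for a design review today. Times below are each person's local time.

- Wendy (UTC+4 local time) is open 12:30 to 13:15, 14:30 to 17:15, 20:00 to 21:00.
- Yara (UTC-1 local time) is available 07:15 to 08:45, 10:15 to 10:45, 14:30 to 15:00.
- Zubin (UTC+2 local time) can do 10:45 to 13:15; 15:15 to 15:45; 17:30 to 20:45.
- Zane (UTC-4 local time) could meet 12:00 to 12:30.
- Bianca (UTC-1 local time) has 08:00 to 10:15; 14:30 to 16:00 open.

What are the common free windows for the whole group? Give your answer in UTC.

none

Wendy in UTC: 08:30-09:15, 10:30-13:15, 16:00-17:00 (subtract 4h to convert from UTC+4).
Yara in UTC: 08:15-09:45, 11:15-11:45, 15:30-16:00 (add 1h to convert from UTC-1).
Zubin in UTC: 08:45-11:15, 13:15-13:45, 15:30-18:45 (subtract 2h to convert from UTC+2).
Zane in UTC: 16:00-16:30 (add 4h to convert from UTC-4).
Bianca in UTC: 09:00-11:15, 15:30-17:00 (add 1h to convert from UTC-1).
Wendy ∩ Yara: 08:30-09:15, 11:15-11:45.
Wendy ∩ Yara ∩ Zubin: 08:45-09:15.
Wendy ∩ Yara ∩ Zubin ∩ Zane: ∅.
Wendy ∩ Yara ∩ Zubin ∩ Zane ∩ Bianca: ∅.
There is no time when everyone is free.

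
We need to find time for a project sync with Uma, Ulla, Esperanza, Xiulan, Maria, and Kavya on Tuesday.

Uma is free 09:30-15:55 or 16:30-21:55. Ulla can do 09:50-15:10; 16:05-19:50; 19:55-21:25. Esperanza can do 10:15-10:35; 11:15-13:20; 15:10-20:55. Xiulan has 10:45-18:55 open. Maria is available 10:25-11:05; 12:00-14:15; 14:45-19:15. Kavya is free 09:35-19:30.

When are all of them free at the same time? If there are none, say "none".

Uma ∩ Ulla: 09:50-15:10, 16:30-19:50, 19:55-21:25.
Uma ∩ Ulla ∩ Esperanza: 10:15-10:35, 11:15-13:20, 16:30-19:50, 19:55-20:55.
Uma ∩ Ulla ∩ Esperanza ∩ Xiulan: 11:15-13:20, 16:30-18:55.
Uma ∩ Ulla ∩ Esperanza ∩ Xiulan ∩ Maria: 12:00-13:20, 16:30-18:55.
Uma ∩ Ulla ∩ Esperanza ∩ Xiulan ∩ Maria ∩ Kavya: 12:00-13:20, 16:30-18:55.
So the common availability across everyone is 12:00-13:20, 16:30-18:55.

12:00-13:20, 16:30-18:55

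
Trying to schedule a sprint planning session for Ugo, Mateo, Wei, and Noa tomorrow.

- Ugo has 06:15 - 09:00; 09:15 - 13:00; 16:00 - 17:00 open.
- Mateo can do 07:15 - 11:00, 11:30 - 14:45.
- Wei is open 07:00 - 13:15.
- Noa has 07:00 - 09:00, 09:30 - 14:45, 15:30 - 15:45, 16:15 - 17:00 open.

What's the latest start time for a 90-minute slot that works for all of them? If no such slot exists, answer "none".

11:30

Ugo ∩ Mateo: 07:15-09:00, 09:15-11:00, 11:30-13:00.
Ugo ∩ Mateo ∩ Wei: 07:15-09:00, 09:15-11:00, 11:30-13:00.
Ugo ∩ Mateo ∩ Wei ∩ Noa: 07:15-09:00, 09:30-11:00, 11:30-13:00.
The last common window of at least 90 minutes is 11:30-13:00; a 90-minute meeting can start as late as 11:30 and still end by 13:00.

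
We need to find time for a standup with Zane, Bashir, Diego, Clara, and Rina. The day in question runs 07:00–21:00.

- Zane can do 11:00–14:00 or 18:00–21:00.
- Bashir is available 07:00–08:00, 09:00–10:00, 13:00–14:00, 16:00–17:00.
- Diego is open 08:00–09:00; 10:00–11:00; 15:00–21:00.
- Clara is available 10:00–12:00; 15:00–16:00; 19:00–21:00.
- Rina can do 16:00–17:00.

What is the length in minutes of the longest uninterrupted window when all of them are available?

Zane ∩ Bashir: 13:00-14:00.
Zane ∩ Bashir ∩ Diego: ∅.
Zane ∩ Bashir ∩ Diego ∩ Clara: ∅.
Zane ∩ Bashir ∩ Diego ∩ Clara ∩ Rina: ∅.
There is no time when everyone is free.
No common window exists, so the longest block is 0 minutes.

0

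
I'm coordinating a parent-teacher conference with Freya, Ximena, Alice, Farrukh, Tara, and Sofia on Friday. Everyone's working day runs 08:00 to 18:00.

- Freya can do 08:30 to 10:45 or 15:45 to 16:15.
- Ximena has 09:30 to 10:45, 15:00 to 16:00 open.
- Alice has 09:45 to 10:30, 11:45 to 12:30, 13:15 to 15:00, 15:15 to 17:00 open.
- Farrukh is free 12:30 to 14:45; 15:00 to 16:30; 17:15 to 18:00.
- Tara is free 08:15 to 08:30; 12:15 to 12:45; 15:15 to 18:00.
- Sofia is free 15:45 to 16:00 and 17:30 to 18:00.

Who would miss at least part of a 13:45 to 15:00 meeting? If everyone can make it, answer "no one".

Freya: not fully free for 13:45-15:00. Ximena: not fully free for 13:45-15:00. Alice: free for 13:45-15:00. Farrukh: not fully free for 13:45-15:00. Tara: not fully free for 13:45-15:00. Sofia: not fully free for 13:45-15:00.

Farrukh, Freya, Sofia, Tara, Ximena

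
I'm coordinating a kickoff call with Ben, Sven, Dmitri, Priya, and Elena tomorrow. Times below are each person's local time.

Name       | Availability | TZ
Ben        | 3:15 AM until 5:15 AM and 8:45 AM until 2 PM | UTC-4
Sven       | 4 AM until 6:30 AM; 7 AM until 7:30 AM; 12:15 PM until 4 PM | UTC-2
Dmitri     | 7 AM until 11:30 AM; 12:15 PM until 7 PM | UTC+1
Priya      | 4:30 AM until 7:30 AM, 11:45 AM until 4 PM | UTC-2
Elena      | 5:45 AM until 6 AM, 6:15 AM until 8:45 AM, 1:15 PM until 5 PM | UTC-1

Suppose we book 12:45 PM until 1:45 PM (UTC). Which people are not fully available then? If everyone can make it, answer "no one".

Elena, Priya, Sven

Ben in UTC: 07:15-09:15, 12:45-18:00 (add 4h to convert from UTC-4).
Sven in UTC: 06:00-08:30, 09:00-09:30, 14:15-18:00 (add 2h to convert from UTC-2).
Dmitri in UTC: 06:00-10:30, 11:15-18:00 (subtract 1h to convert from UTC+1).
Priya in UTC: 06:30-09:30, 13:45-18:00 (add 2h to convert from UTC-2).
Elena in UTC: 06:45-07:00, 07:15-09:45, 14:15-18:00 (add 1h to convert from UTC-1).
Ben: free for 12:45-13:45. Sven: not fully free for 12:45-13:45. Dmitri: free for 12:45-13:45. Priya: not fully free for 12:45-13:45. Elena: not fully free for 12:45-13:45.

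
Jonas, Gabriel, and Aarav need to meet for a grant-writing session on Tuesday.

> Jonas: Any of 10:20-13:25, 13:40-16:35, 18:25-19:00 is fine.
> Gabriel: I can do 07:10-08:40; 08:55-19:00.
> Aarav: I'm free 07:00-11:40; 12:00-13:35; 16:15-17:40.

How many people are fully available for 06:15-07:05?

nobody can make the full 06:15-07:05 slot — that's 0.

0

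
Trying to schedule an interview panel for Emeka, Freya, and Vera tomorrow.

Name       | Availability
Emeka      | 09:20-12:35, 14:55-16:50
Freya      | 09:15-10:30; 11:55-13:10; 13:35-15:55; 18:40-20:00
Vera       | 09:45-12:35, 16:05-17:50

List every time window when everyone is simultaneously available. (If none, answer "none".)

Emeka ∩ Freya: 09:20-10:30, 11:55-12:35, 14:55-15:55.
Emeka ∩ Freya ∩ Vera: 09:45-10:30, 11:55-12:35.
Those are the intersection windows.

09:45-10:30, 11:55-12:35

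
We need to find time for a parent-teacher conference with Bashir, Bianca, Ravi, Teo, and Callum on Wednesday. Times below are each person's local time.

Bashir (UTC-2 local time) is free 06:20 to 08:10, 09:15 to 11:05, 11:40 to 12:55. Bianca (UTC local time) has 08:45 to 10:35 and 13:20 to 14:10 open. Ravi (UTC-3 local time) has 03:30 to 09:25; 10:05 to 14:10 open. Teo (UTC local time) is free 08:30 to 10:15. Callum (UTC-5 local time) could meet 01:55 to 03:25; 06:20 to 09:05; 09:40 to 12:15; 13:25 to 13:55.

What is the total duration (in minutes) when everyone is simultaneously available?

0

Bashir in UTC: 08:20-10:10, 11:15-13:05, 13:40-14:55 (add 2h to convert from UTC-2).
Bianca in UTC: 08:45-10:35, 13:20-14:10.
Ravi in UTC: 06:30-12:25, 13:05-17:10 (add 3h to convert from UTC-3).
Teo in UTC: 08:30-10:15.
Callum in UTC: 06:55-08:25, 11:20-14:05, 14:40-17:15, 18:25-18:55 (add 5h to convert from UTC-5).
Bashir ∩ Bianca: 08:45-10:10, 13:40-14:10.
Bashir ∩ Bianca ∩ Ravi: 08:45-10:10, 13:40-14:10.
Bashir ∩ Bianca ∩ Ravi ∩ Teo: 08:45-10:10.
Bashir ∩ Bianca ∩ Ravi ∩ Teo ∩ Callum: ∅.
There is no time when everyone is free.
There is no common window, so the total is 0 minutes.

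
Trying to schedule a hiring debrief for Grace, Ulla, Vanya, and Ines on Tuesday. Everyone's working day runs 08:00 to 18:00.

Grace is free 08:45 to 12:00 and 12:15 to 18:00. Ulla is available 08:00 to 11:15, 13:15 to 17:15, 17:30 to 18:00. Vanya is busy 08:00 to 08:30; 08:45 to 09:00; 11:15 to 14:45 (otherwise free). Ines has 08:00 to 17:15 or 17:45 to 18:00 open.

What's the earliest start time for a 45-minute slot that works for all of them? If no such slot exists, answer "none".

Grace free: 08:45-12:00, 12:15-18:00.
Ulla free: 08:00-11:15, 13:15-17:15, 17:30-18:00.
Vanya free: 08:30-08:45, 09:00-11:15, 14:45-18:00 (invert busy blocks within the working day).
Ines free: 08:00-17:15, 17:45-18:00.
Grace ∩ Ulla: 08:45-11:15, 13:15-17:15, 17:30-18:00.
Grace ∩ Ulla ∩ Vanya: 09:00-11:15, 14:45-17:15, 17:30-18:00.
Grace ∩ Ulla ∩ Vanya ∩ Ines: 09:00-11:15, 14:45-17:15, 17:45-18:00.
The first common window of at least 45 minutes is 09:00-11:15, so the earliest start is 09:00.

09:00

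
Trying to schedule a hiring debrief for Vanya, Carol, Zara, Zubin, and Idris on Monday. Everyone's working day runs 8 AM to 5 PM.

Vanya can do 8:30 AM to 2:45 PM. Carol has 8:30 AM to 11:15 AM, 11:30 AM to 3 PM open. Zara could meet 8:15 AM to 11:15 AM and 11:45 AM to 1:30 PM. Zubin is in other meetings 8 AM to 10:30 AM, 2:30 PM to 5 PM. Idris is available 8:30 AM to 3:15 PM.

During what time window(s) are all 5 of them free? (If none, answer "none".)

Vanya free: 08:30-14:45.
Carol free: 08:30-11:15, 11:30-15:00.
Zara free: 08:15-11:15, 11:45-13:30.
Zubin free: 10:30-14:30 (invert busy blocks within the working day).
Idris free: 08:30-15:15.
Vanya ∩ Carol: 08:30-11:15, 11:30-14:45.
Vanya ∩ Carol ∩ Zara: 08:30-11:15, 11:45-13:30.
Vanya ∩ Carol ∩ Zara ∩ Zubin: 10:30-11:15, 11:45-13:30.
Vanya ∩ Carol ∩ Zara ∩ Zubin ∩ Idris: 10:30-11:15, 11:45-13:30.

10:30-11:15, 11:45-13:30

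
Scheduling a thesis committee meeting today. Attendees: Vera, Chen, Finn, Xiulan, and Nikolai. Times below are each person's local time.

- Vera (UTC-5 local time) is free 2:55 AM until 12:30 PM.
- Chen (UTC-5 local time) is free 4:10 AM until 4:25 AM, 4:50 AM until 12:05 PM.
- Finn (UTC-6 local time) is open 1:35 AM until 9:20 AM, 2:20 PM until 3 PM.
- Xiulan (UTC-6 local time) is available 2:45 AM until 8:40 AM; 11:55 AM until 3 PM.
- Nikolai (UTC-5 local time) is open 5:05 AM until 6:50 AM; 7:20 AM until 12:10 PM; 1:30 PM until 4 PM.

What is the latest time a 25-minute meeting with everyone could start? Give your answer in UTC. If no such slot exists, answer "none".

Vera in UTC: 07:55-17:30 (add 5h to convert from UTC-5).
Chen in UTC: 09:10-09:25, 09:50-17:05 (add 5h to convert from UTC-5).
Finn in UTC: 07:35-15:20, 20:20-21:00 (add 6h to convert from UTC-6).
Xiulan in UTC: 08:45-14:40, 17:55-21:00 (add 6h to convert from UTC-6).
Nikolai in UTC: 10:05-11:50, 12:20-17:10, 18:30-21:00 (add 5h to convert from UTC-5).
Vera ∩ Chen: 09:10-09:25, 09:50-17:05.
Vera ∩ Chen ∩ Finn: 09:10-09:25, 09:50-15:20.
Vera ∩ Chen ∩ Finn ∩ Xiulan: 09:10-09:25, 09:50-14:40.
Vera ∩ Chen ∩ Finn ∩ Xiulan ∩ Nikolai: 10:05-11:50, 12:20-14:40.
The last common window of at least 25 minutes is 12:20-14:40; a 25-minute meeting can start as late as 14:15 and still end by 14:40.

14:15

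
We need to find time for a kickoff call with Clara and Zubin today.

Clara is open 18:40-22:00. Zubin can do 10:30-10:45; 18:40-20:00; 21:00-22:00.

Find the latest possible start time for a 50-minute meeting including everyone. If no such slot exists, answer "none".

Clara ∩ Zubin: 18:40-20:00, 21:00-22:00.
The last common window of at least 50 minutes is 21:00-22:00; a 50-minute meeting can start as late as 21:10 and still end by 22:00.

21:10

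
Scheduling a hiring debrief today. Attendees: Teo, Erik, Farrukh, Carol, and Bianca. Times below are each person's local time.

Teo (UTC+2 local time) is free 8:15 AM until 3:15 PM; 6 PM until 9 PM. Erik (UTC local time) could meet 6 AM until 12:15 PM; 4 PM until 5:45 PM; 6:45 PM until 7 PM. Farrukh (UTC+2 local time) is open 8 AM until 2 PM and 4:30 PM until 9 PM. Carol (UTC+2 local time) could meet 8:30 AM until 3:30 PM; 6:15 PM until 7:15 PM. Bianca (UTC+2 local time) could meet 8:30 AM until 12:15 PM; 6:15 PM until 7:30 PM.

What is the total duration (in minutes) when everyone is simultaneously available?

285

Teo in UTC: 06:15-13:15, 16:00-19:00 (subtract 2h to convert from UTC+2).
Erik in UTC: 06:00-12:15, 16:00-17:45, 18:45-19:00.
Farrukh in UTC: 06:00-12:00, 14:30-19:00 (subtract 2h to convert from UTC+2).
Carol in UTC: 06:30-13:30, 16:15-17:15 (subtract 2h to convert from UTC+2).
Bianca in UTC: 06:30-10:15, 16:15-17:30 (subtract 2h to convert from UTC+2).
Teo ∩ Erik: 06:15-12:15, 16:00-17:45, 18:45-19:00.
Teo ∩ Erik ∩ Farrukh: 06:15-12:00, 16:00-17:45, 18:45-19:00.
Teo ∩ Erik ∩ Farrukh ∩ Carol: 06:30-12:00, 16:15-17:15.
Teo ∩ Erik ∩ Farrukh ∩ Carol ∩ Bianca: 06:30-10:15, 16:15-17:15.
So the common availability across everyone is 06:30-10:15, 16:15-17:15.
Summing the common windows: 225 + 60 = 285 minutes.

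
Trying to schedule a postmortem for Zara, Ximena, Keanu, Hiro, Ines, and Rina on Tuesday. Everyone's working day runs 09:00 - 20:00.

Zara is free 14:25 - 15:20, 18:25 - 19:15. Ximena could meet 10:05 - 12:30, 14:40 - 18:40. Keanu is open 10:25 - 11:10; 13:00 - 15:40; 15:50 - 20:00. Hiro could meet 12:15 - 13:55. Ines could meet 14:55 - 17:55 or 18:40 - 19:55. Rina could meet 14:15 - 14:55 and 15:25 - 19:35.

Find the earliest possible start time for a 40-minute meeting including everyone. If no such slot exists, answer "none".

Zara ∩ Ximena: 14:40-15:20, 18:25-18:40.
Zara ∩ Ximena ∩ Keanu: 14:40-15:20, 18:25-18:40.
Zara ∩ Ximena ∩ Keanu ∩ Hiro: ∅.
Zara ∩ Ximena ∩ Keanu ∩ Hiro ∩ Ines: ∅.
Zara ∩ Ximena ∩ Keanu ∩ Hiro ∩ Ines ∩ Rina: ∅.
There is no time when everyone is free.
No common window is at least 40 minutes long.

none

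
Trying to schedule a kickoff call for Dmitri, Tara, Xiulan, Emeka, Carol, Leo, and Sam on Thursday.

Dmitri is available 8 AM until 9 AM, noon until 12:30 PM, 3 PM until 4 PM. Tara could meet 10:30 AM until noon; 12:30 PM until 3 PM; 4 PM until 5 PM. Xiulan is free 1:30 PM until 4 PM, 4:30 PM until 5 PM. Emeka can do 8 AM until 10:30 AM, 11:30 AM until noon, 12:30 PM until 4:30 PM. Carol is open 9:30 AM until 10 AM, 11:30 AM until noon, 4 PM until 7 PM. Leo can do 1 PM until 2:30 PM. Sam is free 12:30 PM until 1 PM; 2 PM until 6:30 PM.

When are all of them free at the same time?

none

Dmitri ∩ Tara: ∅.
Dmitri ∩ Tara ∩ Xiulan: ∅.
Dmitri ∩ Tara ∩ Xiulan ∩ Emeka: ∅.
Dmitri ∩ Tara ∩ Xiulan ∩ Emeka ∩ Carol: ∅.
Dmitri ∩ Tara ∩ Xiulan ∩ Emeka ∩ Carol ∩ Leo: ∅.
Dmitri ∩ Tara ∩ Xiulan ∩ Emeka ∩ Carol ∩ Leo ∩ Sam: ∅.
There is no time when everyone is free.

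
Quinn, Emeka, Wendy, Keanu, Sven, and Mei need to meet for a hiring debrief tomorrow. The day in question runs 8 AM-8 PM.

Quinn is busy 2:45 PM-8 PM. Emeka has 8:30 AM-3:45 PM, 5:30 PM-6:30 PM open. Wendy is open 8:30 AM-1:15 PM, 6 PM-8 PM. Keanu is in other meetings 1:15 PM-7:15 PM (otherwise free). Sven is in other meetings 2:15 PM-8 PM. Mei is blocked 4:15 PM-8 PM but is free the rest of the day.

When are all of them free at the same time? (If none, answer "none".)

08:30-13:15

Quinn free: 08:00-14:45 (invert busy blocks within the working day).
Emeka free: 08:30-15:45, 17:30-18:30.
Wendy free: 08:30-13:15, 18:00-20:00.
Keanu free: 08:00-13:15, 19:15-20:00 (invert busy blocks within the working day).
Sven free: 08:00-14:15 (invert busy blocks within the working day).
Mei free: 08:00-16:15 (invert busy blocks within the working day).
Quinn ∩ Emeka: 08:30-14:45.
Quinn ∩ Emeka ∩ Wendy: 08:30-13:15.
Quinn ∩ Emeka ∩ Wendy ∩ Keanu: 08:30-13:15.
Quinn ∩ Emeka ∩ Wendy ∩ Keanu ∩ Sven: 08:30-13:15.
Quinn ∩ Emeka ∩ Wendy ∩ Keanu ∩ Sven ∩ Mei: 08:30-13:15.
So the common availability across everyone is 08:30-13:15.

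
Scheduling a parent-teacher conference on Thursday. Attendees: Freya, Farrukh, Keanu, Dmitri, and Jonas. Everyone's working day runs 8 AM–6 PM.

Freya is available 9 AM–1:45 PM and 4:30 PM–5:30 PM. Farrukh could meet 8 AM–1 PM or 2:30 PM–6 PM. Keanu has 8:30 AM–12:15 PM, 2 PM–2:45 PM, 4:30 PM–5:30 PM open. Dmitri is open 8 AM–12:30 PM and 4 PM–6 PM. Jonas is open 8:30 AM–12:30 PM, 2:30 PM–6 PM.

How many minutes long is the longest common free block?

195

Freya ∩ Farrukh: 09:00-13:00, 16:30-17:30.
Freya ∩ Farrukh ∩ Keanu: 09:00-12:15, 16:30-17:30.
Freya ∩ Farrukh ∩ Keanu ∩ Dmitri: 09:00-12:15, 16:30-17:30.
Freya ∩ Farrukh ∩ Keanu ∩ Dmitri ∩ Jonas: 09:00-12:15, 16:30-17:30.
So the common availability across everyone is 09:00-12:15, 16:30-17:30.
The longest is 09:00-12:15 at 195 minutes.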